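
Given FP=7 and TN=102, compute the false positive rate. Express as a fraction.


FPR = FP / (FP + TN) = 7 / 109 = 7/109.

7/109


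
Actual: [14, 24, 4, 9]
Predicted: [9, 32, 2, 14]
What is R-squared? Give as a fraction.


Mean(y) = 51/4. SS_res = 118. SS_tot = 875/4. R^2 = 1 - 118/(875/4) = 403/875.

403/875


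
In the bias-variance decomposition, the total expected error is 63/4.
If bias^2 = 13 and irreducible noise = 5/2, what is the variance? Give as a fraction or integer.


Total error = bias^2 + variance + irreducible noise. So variance = 63/4 - 13 - 5/2 = 1/4.

1/4


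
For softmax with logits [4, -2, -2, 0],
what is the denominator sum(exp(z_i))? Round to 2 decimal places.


Denom = e^4=54.5982 + e^-2=0.1353 + e^-2=0.1353 + e^0=1.0000. Sum = 55.8688, which rounds to 55.87.

55.87


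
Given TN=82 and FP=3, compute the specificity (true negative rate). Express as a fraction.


Specificity = TN / (TN + FP) = 82 / 85 = 82/85.

82/85


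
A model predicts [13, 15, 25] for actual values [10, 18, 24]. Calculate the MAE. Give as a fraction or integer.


MAE = (1/3) * (|10-13|=3 + |18-15|=3 + |24-25|=1). Sum = 7. MAE = 7/3.

7/3


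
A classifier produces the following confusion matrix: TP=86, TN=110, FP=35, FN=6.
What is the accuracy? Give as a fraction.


Accuracy = (TP + TN) / (TP + TN + FP + FN) = (86 + 110) / 237 = 196/237.

196/237


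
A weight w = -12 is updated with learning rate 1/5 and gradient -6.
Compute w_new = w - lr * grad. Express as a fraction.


w_new = -12 - 1/5 * -6 = -12 - -6/5 = -54/5.

-54/5


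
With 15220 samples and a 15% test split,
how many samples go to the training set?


Test set = 15220 * 15% = 2283. Training set = 15220 - 2283 = 12937.

12937


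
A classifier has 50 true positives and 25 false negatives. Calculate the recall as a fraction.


Recall = TP / (TP + FN) = 50 / 75 = 2/3.

2/3


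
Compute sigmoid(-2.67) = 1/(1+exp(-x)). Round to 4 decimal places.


sigma(-2.67) = 1/(1+e^(2.67)) = 1/(1+14.439969) = 1/15.439969 = 0.0648.

0.0648


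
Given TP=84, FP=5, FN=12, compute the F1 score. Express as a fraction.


Precision = 84/89 = 84/89. Recall = 84/96 = 7/8. F1 = 2*P*R/(P+R) = 168/185.

168/185


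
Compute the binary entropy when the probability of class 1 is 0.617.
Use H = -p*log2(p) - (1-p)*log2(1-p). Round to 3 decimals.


H = -0.617*log2(0.617) - 0.383*log2(0.383) = 0.960.

0.960


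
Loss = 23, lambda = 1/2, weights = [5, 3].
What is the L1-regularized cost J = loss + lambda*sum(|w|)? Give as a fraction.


L1 norm = sum(|w|) = 8. J = 23 + 1/2 * 8 = 27.

27


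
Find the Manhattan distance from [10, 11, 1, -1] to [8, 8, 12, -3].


d = sum of absolute differences: |10-8|=2 + |11-8|=3 + |1-12|=11 + |-1--3|=2 = 18.

18


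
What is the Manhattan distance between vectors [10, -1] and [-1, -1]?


d = sum of absolute differences: |10--1|=11 + |-1--1|=0 = 11.

11


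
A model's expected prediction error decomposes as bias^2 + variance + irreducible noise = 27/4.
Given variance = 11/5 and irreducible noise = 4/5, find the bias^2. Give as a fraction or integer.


Total error = bias^2 + variance + irreducible noise. So bias^2 = 27/4 - 11/5 - 4/5 = 15/4.

15/4


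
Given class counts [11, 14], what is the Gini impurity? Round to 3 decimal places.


Total = 25. Proportions: 11/25, 14/25. sum(p_i^2) = 0.5072. Gini = 1 - 0.5072 = 0.4928, which rounds to 0.493.

0.493


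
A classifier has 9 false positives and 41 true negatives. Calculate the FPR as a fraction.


FPR = FP / (FP + TN) = 9 / 50 = 9/50.

9/50


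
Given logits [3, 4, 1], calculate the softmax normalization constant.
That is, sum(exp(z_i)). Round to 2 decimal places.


Denom = e^3=20.0855 + e^4=54.5982 + e^1=2.7183. Sum = 77.4020, which rounds to 77.40.

77.40


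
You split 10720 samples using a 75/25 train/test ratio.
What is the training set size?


Test set = 10720 * 25% = 2680. Training set = 10720 - 2680 = 8040.

8040


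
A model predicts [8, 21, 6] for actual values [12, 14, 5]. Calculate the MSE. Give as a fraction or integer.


MSE = (1/3) * ((12-8)^2=16 + (14-21)^2=49 + (5-6)^2=1). Sum = 66. MSE = 22.

22


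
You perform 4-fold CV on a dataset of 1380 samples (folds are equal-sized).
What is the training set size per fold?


Each validation fold has 1380/4 = 345 samples. Training set = 1380 - 345 = 1035.

1035


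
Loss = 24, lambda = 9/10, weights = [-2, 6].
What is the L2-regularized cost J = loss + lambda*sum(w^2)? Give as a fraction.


L2 sq norm = sum(w^2) = 40. J = 24 + 9/10 * 40 = 60.

60


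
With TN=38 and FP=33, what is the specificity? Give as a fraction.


Specificity = TN / (TN + FP) = 38 / 71 = 38/71.

38/71


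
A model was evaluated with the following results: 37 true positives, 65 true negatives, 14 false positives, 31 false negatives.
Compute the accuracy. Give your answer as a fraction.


Accuracy = (TP + TN) / (TP + TN + FP + FN) = (37 + 65) / 147 = 34/49.

34/49


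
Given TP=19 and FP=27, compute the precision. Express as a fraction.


Precision = TP / (TP + FP) = 19 / 46 = 19/46.

19/46


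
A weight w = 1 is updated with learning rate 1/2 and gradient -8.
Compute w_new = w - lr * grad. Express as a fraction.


w_new = 1 - 1/2 * -8 = 1 - -4 = 5.

5


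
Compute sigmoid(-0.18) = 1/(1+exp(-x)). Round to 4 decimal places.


sigma(-0.18) = 1/(1+e^(0.18)) = 1/(1+1.197217) = 1/2.197217 = 0.4551.

0.4551


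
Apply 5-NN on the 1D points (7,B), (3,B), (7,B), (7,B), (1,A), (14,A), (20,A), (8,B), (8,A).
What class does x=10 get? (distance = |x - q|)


Distances: |7-10|=3, |3-10|=7, |7-10|=3, |7-10|=3, |1-10|=9, |14-10|=4, |20-10|=10, |8-10|=2, |8-10|=2. 5 nearest: (8,A), (8,B), (7,B), (7,B), (7,B). Counts: {'A': 1, 'B': 4}. Majority class: B.

B


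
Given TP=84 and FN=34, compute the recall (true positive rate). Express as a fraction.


Recall = TP / (TP + FN) = 84 / 118 = 42/59.

42/59


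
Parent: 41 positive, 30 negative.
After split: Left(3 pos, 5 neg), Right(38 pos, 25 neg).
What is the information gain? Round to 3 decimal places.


H(parent) = 0.9826. H(left) = 0.9544, H(right) = 0.9691. Weighted = (8/71)*0.9544 + (63/71)*0.9691 = 0.9674. IG = 0.9826 - 0.9674 = 0.0152, which rounds to 0.015.

0.015


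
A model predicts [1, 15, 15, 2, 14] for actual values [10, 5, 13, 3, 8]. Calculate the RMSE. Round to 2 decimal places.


MSE = 44.4000. RMSE = sqrt(44.4000) = 6.66.

6.66


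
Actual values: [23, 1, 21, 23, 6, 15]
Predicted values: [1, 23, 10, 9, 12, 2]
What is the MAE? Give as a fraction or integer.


MAE = (1/6) * (|23-1|=22 + |1-23|=22 + |21-10|=11 + |23-9|=14 + |6-12|=6 + |15-2|=13). Sum = 88. MAE = 44/3.

44/3


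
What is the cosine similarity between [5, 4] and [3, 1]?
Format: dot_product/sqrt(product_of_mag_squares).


dot = 19. |a|^2 = 41, |b|^2 = 10. cos = 19/sqrt(410).

19/sqrt(410)


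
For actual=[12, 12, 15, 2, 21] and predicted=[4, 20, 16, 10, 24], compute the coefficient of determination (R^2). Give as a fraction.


Mean(y) = 62/5. SS_res = 202. SS_tot = 946/5. R^2 = 1 - 202/(946/5) = -32/473.

-32/473


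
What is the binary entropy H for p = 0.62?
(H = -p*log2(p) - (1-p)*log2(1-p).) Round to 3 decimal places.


H = -0.62*log2(0.62) - 0.38*log2(0.38) = 0.958.

0.958


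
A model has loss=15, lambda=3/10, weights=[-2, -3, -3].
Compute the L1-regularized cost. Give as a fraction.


L1 norm = sum(|w|) = 8. J = 15 + 3/10 * 8 = 87/5.

87/5


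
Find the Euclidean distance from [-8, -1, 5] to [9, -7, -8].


d = sqrt(sum of squared differences). (-8-9)^2=289, (-1--7)^2=36, (5--8)^2=169. Sum = 494.

sqrt(494)


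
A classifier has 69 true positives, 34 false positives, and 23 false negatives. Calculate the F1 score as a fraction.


Precision = 69/103 = 69/103. Recall = 69/92 = 3/4. F1 = 2*P*R/(P+R) = 46/65.

46/65


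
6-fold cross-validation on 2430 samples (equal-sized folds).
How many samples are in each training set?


Each validation fold has 2430/6 = 405 samples. Training set = 2430 - 405 = 2025.

2025


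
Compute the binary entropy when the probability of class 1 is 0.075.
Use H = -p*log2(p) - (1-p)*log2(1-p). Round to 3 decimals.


H = -0.075*log2(0.075) - 0.925*log2(0.925) = 0.384.

0.384


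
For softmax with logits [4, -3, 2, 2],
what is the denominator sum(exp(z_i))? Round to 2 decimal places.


Denom = e^4=54.5982 + e^-3=0.0498 + e^2=7.3891 + e^2=7.3891. Sum = 69.4262, which rounds to 69.43.

69.43


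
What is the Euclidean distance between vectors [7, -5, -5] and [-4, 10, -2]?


d = sqrt(sum of squared differences). (7--4)^2=121, (-5-10)^2=225, (-5--2)^2=9. Sum = 355.

sqrt(355)


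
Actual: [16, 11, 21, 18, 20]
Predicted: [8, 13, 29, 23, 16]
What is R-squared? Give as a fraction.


Mean(y) = 86/5. SS_res = 173. SS_tot = 314/5. R^2 = 1 - 173/(314/5) = -551/314.

-551/314


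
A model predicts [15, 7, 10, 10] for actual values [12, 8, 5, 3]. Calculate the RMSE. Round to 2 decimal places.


MSE = 21.0000. RMSE = sqrt(21.0000) = 4.58.

4.58


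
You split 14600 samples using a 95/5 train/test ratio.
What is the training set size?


Test set = 14600 * 5% = 730. Training set = 14600 - 730 = 13870.

13870


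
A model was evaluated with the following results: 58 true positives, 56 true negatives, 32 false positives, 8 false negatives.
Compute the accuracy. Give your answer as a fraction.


Accuracy = (TP + TN) / (TP + TN + FP + FN) = (58 + 56) / 154 = 57/77.

57/77


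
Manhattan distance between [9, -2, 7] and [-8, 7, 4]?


d = sum of absolute differences: |9--8|=17 + |-2-7|=9 + |7-4|=3 = 29.

29


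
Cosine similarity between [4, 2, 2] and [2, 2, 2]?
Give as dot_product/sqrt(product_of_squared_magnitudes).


dot = 16. |a|^2 = 24, |b|^2 = 12. cos = 16/sqrt(288).

16/sqrt(288)


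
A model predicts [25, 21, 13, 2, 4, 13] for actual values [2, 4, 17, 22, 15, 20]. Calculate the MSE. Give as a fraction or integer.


MSE = (1/6) * ((2-25)^2=529 + (4-21)^2=289 + (17-13)^2=16 + (22-2)^2=400 + (15-4)^2=121 + (20-13)^2=49). Sum = 1404. MSE = 234.

234


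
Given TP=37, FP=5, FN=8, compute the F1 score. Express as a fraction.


Precision = 37/42 = 37/42. Recall = 37/45 = 37/45. F1 = 2*P*R/(P+R) = 74/87.

74/87


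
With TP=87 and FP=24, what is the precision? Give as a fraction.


Precision = TP / (TP + FP) = 87 / 111 = 29/37.

29/37


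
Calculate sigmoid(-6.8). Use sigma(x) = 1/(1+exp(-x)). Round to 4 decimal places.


sigma(-6.8) = 1/(1+e^(6.8)) = 1/(1+897.847292) = 1/898.847292 = 0.0011.

0.0011


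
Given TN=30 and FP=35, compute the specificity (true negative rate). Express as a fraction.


Specificity = TN / (TN + FP) = 30 / 65 = 6/13.

6/13


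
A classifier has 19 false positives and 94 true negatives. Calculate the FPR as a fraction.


FPR = FP / (FP + TN) = 19 / 113 = 19/113.

19/113


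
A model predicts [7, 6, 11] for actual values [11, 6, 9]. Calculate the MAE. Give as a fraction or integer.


MAE = (1/3) * (|11-7|=4 + |6-6|=0 + |9-11|=2). Sum = 6. MAE = 2.

2


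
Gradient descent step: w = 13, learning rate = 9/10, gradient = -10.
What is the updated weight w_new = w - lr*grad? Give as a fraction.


w_new = 13 - 9/10 * -10 = 13 - -9 = 22.

22


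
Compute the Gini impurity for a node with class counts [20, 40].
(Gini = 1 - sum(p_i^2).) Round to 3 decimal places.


Total = 60. Proportions: 20/60, 40/60. sum(p_i^2) = 0.5556. Gini = 1 - 0.5556 = 0.4444, which rounds to 0.444.

0.444


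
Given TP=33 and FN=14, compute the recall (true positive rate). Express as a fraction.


Recall = TP / (TP + FN) = 33 / 47 = 33/47.

33/47


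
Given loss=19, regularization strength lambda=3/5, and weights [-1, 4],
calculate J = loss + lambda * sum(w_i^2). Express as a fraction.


L2 sq norm = sum(w^2) = 17. J = 19 + 3/5 * 17 = 146/5.

146/5


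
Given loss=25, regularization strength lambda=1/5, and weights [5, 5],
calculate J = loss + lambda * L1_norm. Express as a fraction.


L1 norm = sum(|w|) = 10. J = 25 + 1/5 * 10 = 27.

27


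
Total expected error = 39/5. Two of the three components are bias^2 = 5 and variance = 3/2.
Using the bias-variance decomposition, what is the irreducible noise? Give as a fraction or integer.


Total error = bias^2 + variance + irreducible noise. So irreducible noise = 39/5 - 5 - 3/2 = 13/10.

13/10


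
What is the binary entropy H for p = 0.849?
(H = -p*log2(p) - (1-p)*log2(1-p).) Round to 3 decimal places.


H = -0.849*log2(0.849) - 0.151*log2(0.151) = 0.612.

0.612


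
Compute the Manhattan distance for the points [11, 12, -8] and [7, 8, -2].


d = sum of absolute differences: |11-7|=4 + |12-8|=4 + |-8--2|=6 = 14.

14


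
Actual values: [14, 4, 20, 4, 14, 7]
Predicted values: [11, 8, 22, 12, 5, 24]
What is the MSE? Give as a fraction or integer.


MSE = (1/6) * ((14-11)^2=9 + (4-8)^2=16 + (20-22)^2=4 + (4-12)^2=64 + (14-5)^2=81 + (7-24)^2=289). Sum = 463. MSE = 463/6.

463/6


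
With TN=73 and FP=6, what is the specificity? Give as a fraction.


Specificity = TN / (TN + FP) = 73 / 79 = 73/79.

73/79


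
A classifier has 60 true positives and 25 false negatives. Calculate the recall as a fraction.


Recall = TP / (TP + FN) = 60 / 85 = 12/17.

12/17


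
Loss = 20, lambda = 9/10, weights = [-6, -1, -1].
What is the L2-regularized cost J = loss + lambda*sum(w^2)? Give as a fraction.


L2 sq norm = sum(w^2) = 38. J = 20 + 9/10 * 38 = 271/5.

271/5


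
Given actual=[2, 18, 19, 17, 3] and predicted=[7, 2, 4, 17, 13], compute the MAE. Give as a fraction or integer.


MAE = (1/5) * (|2-7|=5 + |18-2|=16 + |19-4|=15 + |17-17|=0 + |3-13|=10). Sum = 46. MAE = 46/5.

46/5


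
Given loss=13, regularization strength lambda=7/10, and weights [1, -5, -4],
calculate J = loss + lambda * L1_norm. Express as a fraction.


L1 norm = sum(|w|) = 10. J = 13 + 7/10 * 10 = 20.

20


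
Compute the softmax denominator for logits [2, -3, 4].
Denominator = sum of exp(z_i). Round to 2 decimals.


Denom = e^2=7.3891 + e^-3=0.0498 + e^4=54.5982. Sum = 62.0371, which rounds to 62.04.

62.04


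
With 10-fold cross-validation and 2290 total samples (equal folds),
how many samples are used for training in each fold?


Each validation fold has 2290/10 = 229 samples. Training set = 2290 - 229 = 2061.

2061


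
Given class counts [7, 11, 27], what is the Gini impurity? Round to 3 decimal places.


Total = 45. Proportions: 7/45, 11/45, 27/45. sum(p_i^2) = 0.4440. Gini = 1 - 0.4440 = 0.5560, which rounds to 0.556.

0.556


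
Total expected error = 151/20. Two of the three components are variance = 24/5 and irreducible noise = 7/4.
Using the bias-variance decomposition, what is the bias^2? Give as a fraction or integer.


Total error = bias^2 + variance + irreducible noise. So bias^2 = 151/20 - 24/5 - 7/4 = 1.

1


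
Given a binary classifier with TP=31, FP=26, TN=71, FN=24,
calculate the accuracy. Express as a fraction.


Accuracy = (TP + TN) / (TP + TN + FP + FN) = (31 + 71) / 152 = 51/76.

51/76


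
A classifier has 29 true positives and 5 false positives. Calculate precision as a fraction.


Precision = TP / (TP + FP) = 29 / 34 = 29/34.

29/34


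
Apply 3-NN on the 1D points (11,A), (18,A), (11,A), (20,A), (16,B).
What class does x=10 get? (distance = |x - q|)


Distances: |11-10|=1, |18-10|=8, |11-10|=1, |20-10|=10, |16-10|=6. 3 nearest: (11,A), (11,A), (16,B). Counts: {'A': 2, 'B': 1}. Majority class: A.

A


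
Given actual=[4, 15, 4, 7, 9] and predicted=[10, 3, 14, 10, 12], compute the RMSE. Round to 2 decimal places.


MSE = 59.6000. RMSE = sqrt(59.6000) = 7.72.

7.72


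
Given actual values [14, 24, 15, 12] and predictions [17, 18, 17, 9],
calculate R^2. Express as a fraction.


Mean(y) = 65/4. SS_res = 58. SS_tot = 339/4. R^2 = 1 - 58/(339/4) = 107/339.

107/339


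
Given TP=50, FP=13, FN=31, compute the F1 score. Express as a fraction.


Precision = 50/63 = 50/63. Recall = 50/81 = 50/81. F1 = 2*P*R/(P+R) = 25/36.

25/36


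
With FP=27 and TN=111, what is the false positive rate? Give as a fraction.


FPR = FP / (FP + TN) = 27 / 138 = 9/46.

9/46


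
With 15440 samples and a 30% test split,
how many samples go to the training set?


Test set = 15440 * 30% = 4632. Training set = 15440 - 4632 = 10808.

10808


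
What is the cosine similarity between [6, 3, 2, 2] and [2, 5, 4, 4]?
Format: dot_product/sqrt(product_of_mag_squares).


dot = 43. |a|^2 = 53, |b|^2 = 61. cos = 43/sqrt(3233).

43/sqrt(3233)


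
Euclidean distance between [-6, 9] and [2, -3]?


d = sqrt(sum of squared differences). (-6-2)^2=64, (9--3)^2=144. Sum = 208.

sqrt(208)


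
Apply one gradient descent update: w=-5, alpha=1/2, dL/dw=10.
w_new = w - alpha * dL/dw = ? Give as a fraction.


w_new = -5 - 1/2 * 10 = -5 - 5 = -10.

-10


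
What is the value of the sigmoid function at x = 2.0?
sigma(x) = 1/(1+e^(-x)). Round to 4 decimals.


sigma(2.0) = 1/(1+e^(-2.0)) = 1/(1+0.135335) = 1/1.135335 = 0.8808.

0.8808


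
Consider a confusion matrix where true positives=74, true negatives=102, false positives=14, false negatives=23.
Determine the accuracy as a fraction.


Accuracy = (TP + TN) / (TP + TN + FP + FN) = (74 + 102) / 213 = 176/213.

176/213


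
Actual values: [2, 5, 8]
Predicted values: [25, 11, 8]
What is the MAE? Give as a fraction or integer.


MAE = (1/3) * (|2-25|=23 + |5-11|=6 + |8-8|=0). Sum = 29. MAE = 29/3.

29/3


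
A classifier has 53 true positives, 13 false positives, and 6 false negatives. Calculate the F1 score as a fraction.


Precision = 53/66 = 53/66. Recall = 53/59 = 53/59. F1 = 2*P*R/(P+R) = 106/125.

106/125


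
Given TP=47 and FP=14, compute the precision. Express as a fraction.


Precision = TP / (TP + FP) = 47 / 61 = 47/61.

47/61


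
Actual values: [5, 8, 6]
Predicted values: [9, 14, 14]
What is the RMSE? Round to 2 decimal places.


MSE = 38.6667. RMSE = sqrt(38.6667) = 6.22.

6.22


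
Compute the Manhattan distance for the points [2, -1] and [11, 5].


d = sum of absolute differences: |2-11|=9 + |-1-5|=6 = 15.

15


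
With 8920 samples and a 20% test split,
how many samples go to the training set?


Test set = 8920 * 20% = 1784. Training set = 8920 - 1784 = 7136.

7136


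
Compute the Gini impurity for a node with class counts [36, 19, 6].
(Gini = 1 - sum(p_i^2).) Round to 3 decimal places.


Total = 61. Proportions: 36/61, 19/61, 6/61. sum(p_i^2) = 0.4550. Gini = 1 - 0.4550 = 0.5450, which rounds to 0.545.

0.545


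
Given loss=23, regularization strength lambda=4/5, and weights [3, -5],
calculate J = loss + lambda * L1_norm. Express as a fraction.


L1 norm = sum(|w|) = 8. J = 23 + 4/5 * 8 = 147/5.

147/5


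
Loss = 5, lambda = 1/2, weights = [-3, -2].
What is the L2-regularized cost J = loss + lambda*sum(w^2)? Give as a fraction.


L2 sq norm = sum(w^2) = 13. J = 5 + 1/2 * 13 = 23/2.

23/2


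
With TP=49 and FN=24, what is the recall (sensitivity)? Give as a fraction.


Recall = TP / (TP + FN) = 49 / 73 = 49/73.

49/73


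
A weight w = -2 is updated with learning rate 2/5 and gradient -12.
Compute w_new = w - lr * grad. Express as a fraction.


w_new = -2 - 2/5 * -12 = -2 - -24/5 = 14/5.

14/5


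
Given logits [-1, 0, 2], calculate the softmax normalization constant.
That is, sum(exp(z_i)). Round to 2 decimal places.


Denom = e^-1=0.3679 + e^0=1.0000 + e^2=7.3891. Sum = 8.7570, which rounds to 8.76.

8.76


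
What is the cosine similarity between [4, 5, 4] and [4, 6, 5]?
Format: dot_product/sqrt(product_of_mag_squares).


dot = 66. |a|^2 = 57, |b|^2 = 77. cos = 66/sqrt(4389).

66/sqrt(4389)


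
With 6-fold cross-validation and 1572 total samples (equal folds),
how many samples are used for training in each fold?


Each validation fold has 1572/6 = 262 samples. Training set = 1572 - 262 = 1310.

1310


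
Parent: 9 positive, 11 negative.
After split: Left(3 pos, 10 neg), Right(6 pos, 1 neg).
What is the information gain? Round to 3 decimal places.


H(parent) = 0.9928. H(left) = 0.7793, H(right) = 0.5917. Weighted = (13/20)*0.7793 + (7/20)*0.5917 = 0.7136. IG = 0.9928 - 0.7136 = 0.2792, which rounds to 0.279.

0.279


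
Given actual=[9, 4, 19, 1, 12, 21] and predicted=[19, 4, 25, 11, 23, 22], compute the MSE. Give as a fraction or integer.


MSE = (1/6) * ((9-19)^2=100 + (4-4)^2=0 + (19-25)^2=36 + (1-11)^2=100 + (12-23)^2=121 + (21-22)^2=1). Sum = 358. MSE = 179/3.

179/3


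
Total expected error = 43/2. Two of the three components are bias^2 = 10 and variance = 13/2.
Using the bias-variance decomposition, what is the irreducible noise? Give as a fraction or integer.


Total error = bias^2 + variance + irreducible noise. So irreducible noise = 43/2 - 10 - 13/2 = 5.

5


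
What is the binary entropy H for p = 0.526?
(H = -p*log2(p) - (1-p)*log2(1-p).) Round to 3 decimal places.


H = -0.526*log2(0.526) - 0.474*log2(0.474) = 0.998.

0.998


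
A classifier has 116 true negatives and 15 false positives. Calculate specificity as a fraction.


Specificity = TN / (TN + FP) = 116 / 131 = 116/131.

116/131


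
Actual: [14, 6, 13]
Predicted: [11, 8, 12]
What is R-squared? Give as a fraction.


Mean(y) = 11. SS_res = 14. SS_tot = 38. R^2 = 1 - 14/(38) = 12/19.

12/19


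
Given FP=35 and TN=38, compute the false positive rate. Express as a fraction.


FPR = FP / (FP + TN) = 35 / 73 = 35/73.

35/73


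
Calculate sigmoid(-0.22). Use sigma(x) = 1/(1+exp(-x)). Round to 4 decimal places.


sigma(-0.22) = 1/(1+e^(0.22)) = 1/(1+1.246077) = 1/2.246077 = 0.4452.

0.4452


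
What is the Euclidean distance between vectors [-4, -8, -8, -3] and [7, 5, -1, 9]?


d = sqrt(sum of squared differences). (-4-7)^2=121, (-8-5)^2=169, (-8--1)^2=49, (-3-9)^2=144. Sum = 483.

sqrt(483)


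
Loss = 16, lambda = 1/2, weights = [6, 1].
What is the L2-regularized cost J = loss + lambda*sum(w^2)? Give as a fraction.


L2 sq norm = sum(w^2) = 37. J = 16 + 1/2 * 37 = 69/2.

69/2


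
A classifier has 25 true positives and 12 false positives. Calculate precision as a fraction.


Precision = TP / (TP + FP) = 25 / 37 = 25/37.

25/37


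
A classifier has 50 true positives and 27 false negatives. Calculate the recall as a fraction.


Recall = TP / (TP + FN) = 50 / 77 = 50/77.

50/77


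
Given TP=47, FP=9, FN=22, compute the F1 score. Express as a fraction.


Precision = 47/56 = 47/56. Recall = 47/69 = 47/69. F1 = 2*P*R/(P+R) = 94/125.

94/125


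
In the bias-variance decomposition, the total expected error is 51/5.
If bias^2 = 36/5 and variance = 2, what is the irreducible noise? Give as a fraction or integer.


Total error = bias^2 + variance + irreducible noise. So irreducible noise = 51/5 - 36/5 - 2 = 1.

1


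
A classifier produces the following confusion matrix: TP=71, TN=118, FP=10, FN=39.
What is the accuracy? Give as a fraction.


Accuracy = (TP + TN) / (TP + TN + FP + FN) = (71 + 118) / 238 = 27/34.

27/34


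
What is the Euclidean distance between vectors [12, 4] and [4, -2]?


d = sqrt(sum of squared differences). (12-4)^2=64, (4--2)^2=36. Sum = 100.

10


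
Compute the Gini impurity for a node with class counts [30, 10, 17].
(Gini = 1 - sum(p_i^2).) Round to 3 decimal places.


Total = 57. Proportions: 30/57, 10/57, 17/57. sum(p_i^2) = 0.3967. Gini = 1 - 0.3967 = 0.6033, which rounds to 0.603.

0.603


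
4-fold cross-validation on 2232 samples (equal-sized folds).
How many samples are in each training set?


Each validation fold has 2232/4 = 558 samples. Training set = 2232 - 558 = 1674.

1674


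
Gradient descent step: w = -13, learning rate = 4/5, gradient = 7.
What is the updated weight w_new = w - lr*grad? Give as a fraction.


w_new = -13 - 4/5 * 7 = -13 - 28/5 = -93/5.

-93/5


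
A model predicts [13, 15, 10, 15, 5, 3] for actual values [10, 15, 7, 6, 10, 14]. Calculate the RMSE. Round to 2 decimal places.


MSE = 40.8333. RMSE = sqrt(40.8333) = 6.39.

6.39


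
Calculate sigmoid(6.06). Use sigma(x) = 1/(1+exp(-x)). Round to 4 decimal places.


sigma(6.06) = 1/(1+e^(-6.06)) = 1/(1+0.002334) = 1/1.002334 = 0.9977.

0.9977


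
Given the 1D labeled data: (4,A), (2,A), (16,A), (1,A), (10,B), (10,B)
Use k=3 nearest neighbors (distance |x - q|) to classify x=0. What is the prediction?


Distances: |4-0|=4, |2-0|=2, |16-0|=16, |1-0|=1, |10-0|=10, |10-0|=10. 3 nearest: (1,A), (2,A), (4,A). Counts: {'A': 3}. Majority class: A.

A


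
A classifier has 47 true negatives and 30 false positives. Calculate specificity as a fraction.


Specificity = TN / (TN + FP) = 47 / 77 = 47/77.

47/77


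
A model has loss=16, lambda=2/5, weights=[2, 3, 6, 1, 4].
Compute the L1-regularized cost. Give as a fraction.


L1 norm = sum(|w|) = 16. J = 16 + 2/5 * 16 = 112/5.

112/5


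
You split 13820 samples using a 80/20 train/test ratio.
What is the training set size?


Test set = 13820 * 20% = 2764. Training set = 13820 - 2764 = 11056.

11056


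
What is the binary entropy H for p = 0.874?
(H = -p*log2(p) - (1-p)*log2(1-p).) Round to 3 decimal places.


H = -0.874*log2(0.874) - 0.126*log2(0.126) = 0.546.

0.546


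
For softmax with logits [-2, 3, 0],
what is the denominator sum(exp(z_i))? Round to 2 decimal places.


Denom = e^-2=0.1353 + e^3=20.0855 + e^0=1.0000. Sum = 21.2208, which rounds to 21.22.

21.22


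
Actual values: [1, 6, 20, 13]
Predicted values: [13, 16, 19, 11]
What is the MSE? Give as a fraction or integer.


MSE = (1/4) * ((1-13)^2=144 + (6-16)^2=100 + (20-19)^2=1 + (13-11)^2=4). Sum = 249. MSE = 249/4.

249/4


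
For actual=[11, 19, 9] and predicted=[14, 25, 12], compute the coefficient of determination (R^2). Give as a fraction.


Mean(y) = 13. SS_res = 54. SS_tot = 56. R^2 = 1 - 54/(56) = 1/28.

1/28


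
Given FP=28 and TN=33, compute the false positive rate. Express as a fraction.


FPR = FP / (FP + TN) = 28 / 61 = 28/61.

28/61


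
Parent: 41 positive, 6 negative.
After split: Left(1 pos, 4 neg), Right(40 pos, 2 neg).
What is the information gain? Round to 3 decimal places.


H(parent) = 0.5510. H(left) = 0.7219, H(right) = 0.2762. Weighted = (5/47)*0.7219 + (42/47)*0.2762 = 0.3236. IG = 0.5510 - 0.3236 = 0.2274, which rounds to 0.227.

0.227


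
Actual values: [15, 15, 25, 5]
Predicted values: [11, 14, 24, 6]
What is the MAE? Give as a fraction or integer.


MAE = (1/4) * (|15-11|=4 + |15-14|=1 + |25-24|=1 + |5-6|=1). Sum = 7. MAE = 7/4.

7/4


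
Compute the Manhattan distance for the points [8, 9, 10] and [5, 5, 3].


d = sum of absolute differences: |8-5|=3 + |9-5|=4 + |10-3|=7 = 14.

14


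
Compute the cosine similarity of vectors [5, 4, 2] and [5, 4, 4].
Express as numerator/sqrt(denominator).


dot = 49. |a|^2 = 45, |b|^2 = 57. cos = 49/sqrt(2565).

49/sqrt(2565)


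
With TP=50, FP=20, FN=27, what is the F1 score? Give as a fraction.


Precision = 50/70 = 5/7. Recall = 50/77 = 50/77. F1 = 2*P*R/(P+R) = 100/147.

100/147


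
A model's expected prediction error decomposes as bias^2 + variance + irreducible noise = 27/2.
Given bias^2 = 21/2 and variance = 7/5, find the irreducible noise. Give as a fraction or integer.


Total error = bias^2 + variance + irreducible noise. So irreducible noise = 27/2 - 21/2 - 7/5 = 8/5.

8/5


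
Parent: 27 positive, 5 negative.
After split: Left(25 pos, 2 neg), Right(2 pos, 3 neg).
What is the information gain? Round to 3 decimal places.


H(parent) = 0.6253. H(left) = 0.3809, H(right) = 0.9710. Weighted = (27/32)*0.3809 + (5/32)*0.9710 = 0.4731. IG = 0.6253 - 0.4731 = 0.1522, which rounds to 0.152.

0.152


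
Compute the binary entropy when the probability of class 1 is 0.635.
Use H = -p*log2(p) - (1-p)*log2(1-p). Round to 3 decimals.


H = -0.635*log2(0.635) - 0.365*log2(0.365) = 0.947.

0.947


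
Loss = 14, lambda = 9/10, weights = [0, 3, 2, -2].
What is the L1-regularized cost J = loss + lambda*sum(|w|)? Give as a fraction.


L1 norm = sum(|w|) = 7. J = 14 + 9/10 * 7 = 203/10.

203/10


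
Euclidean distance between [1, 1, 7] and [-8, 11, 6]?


d = sqrt(sum of squared differences). (1--8)^2=81, (1-11)^2=100, (7-6)^2=1. Sum = 182.

sqrt(182)


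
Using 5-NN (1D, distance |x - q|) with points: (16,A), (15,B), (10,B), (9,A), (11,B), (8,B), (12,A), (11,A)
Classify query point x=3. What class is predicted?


Distances: |16-3|=13, |15-3|=12, |10-3|=7, |9-3|=6, |11-3|=8, |8-3|=5, |12-3|=9, |11-3|=8. 5 nearest: (8,B), (9,A), (10,B), (11,A), (11,B). Counts: {'B': 3, 'A': 2}. Majority class: B.

B


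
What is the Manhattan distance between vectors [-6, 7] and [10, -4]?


d = sum of absolute differences: |-6-10|=16 + |7--4|=11 = 27.

27


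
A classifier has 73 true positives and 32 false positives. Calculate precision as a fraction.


Precision = TP / (TP + FP) = 73 / 105 = 73/105.

73/105


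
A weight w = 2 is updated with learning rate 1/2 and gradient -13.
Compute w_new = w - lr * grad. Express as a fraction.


w_new = 2 - 1/2 * -13 = 2 - -13/2 = 17/2.

17/2


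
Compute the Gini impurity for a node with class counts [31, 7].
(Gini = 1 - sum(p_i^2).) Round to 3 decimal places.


Total = 38. Proportions: 31/38, 7/38. sum(p_i^2) = 0.6994. Gini = 1 - 0.6994 = 0.3006, which rounds to 0.301.

0.301


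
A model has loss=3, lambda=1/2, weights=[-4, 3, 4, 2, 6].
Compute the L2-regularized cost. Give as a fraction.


L2 sq norm = sum(w^2) = 81. J = 3 + 1/2 * 81 = 87/2.

87/2


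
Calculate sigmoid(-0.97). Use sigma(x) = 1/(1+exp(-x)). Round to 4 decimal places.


sigma(-0.97) = 1/(1+e^(0.97)) = 1/(1+2.637944) = 1/3.637944 = 0.2749.

0.2749


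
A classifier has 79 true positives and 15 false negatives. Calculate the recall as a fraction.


Recall = TP / (TP + FN) = 79 / 94 = 79/94.

79/94


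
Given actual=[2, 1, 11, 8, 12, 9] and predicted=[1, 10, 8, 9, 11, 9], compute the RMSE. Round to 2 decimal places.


MSE = 15.5000. RMSE = sqrt(15.5000) = 3.94.

3.94


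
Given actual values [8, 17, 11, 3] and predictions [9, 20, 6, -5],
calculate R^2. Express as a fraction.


Mean(y) = 39/4. SS_res = 99. SS_tot = 411/4. R^2 = 1 - 99/(411/4) = 5/137.

5/137


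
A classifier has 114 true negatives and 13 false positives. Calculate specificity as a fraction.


Specificity = TN / (TN + FP) = 114 / 127 = 114/127.

114/127


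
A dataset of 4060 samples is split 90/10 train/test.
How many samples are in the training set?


Test set = 4060 * 10% = 406. Training set = 4060 - 406 = 3654.

3654


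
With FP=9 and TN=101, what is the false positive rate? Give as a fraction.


FPR = FP / (FP + TN) = 9 / 110 = 9/110.

9/110


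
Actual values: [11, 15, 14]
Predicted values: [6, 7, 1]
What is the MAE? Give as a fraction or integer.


MAE = (1/3) * (|11-6|=5 + |15-7|=8 + |14-1|=13). Sum = 26. MAE = 26/3.

26/3


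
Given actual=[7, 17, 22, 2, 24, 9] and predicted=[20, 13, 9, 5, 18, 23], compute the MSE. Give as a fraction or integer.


MSE = (1/6) * ((7-20)^2=169 + (17-13)^2=16 + (22-9)^2=169 + (2-5)^2=9 + (24-18)^2=36 + (9-23)^2=196). Sum = 595. MSE = 595/6.

595/6


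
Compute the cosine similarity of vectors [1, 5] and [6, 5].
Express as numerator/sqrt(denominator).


dot = 31. |a|^2 = 26, |b|^2 = 61. cos = 31/sqrt(1586).

31/sqrt(1586)


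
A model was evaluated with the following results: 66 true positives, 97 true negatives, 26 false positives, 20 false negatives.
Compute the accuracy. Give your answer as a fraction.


Accuracy = (TP + TN) / (TP + TN + FP + FN) = (66 + 97) / 209 = 163/209.

163/209


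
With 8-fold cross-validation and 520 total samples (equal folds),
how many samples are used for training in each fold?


Each validation fold has 520/8 = 65 samples. Training set = 520 - 65 = 455.

455


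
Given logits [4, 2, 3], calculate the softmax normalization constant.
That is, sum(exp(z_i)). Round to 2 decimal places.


Denom = e^4=54.5982 + e^2=7.3891 + e^3=20.0855. Sum = 82.0728, which rounds to 82.07.

82.07


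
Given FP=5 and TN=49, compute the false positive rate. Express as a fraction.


FPR = FP / (FP + TN) = 5 / 54 = 5/54.

5/54


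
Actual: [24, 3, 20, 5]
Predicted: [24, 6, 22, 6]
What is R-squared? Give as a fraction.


Mean(y) = 13. SS_res = 14. SS_tot = 334. R^2 = 1 - 14/(334) = 160/167.

160/167


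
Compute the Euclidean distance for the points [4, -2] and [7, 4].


d = sqrt(sum of squared differences). (4-7)^2=9, (-2-4)^2=36. Sum = 45.

sqrt(45)


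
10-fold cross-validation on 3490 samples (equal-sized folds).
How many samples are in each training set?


Each validation fold has 3490/10 = 349 samples. Training set = 3490 - 349 = 3141.

3141


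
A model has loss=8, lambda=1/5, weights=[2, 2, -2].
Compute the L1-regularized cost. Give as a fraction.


L1 norm = sum(|w|) = 6. J = 8 + 1/5 * 6 = 46/5.

46/5


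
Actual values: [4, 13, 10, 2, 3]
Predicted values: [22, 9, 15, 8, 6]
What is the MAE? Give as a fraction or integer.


MAE = (1/5) * (|4-22|=18 + |13-9|=4 + |10-15|=5 + |2-8|=6 + |3-6|=3). Sum = 36. MAE = 36/5.

36/5


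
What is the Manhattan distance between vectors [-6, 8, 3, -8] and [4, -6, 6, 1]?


d = sum of absolute differences: |-6-4|=10 + |8--6|=14 + |3-6|=3 + |-8-1|=9 = 36.

36


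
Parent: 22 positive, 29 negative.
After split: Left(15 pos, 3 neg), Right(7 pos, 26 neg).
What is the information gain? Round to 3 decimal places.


H(parent) = 0.9864. H(left) = 0.6500, H(right) = 0.7455. Weighted = (18/51)*0.6500 + (33/51)*0.7455 = 0.7118. IG = 0.9864 - 0.7118 = 0.2746, which rounds to 0.275.

0.275


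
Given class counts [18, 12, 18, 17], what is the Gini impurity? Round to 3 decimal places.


Total = 65. Proportions: 18/65, 12/65, 18/65, 17/65. sum(p_i^2) = 0.2559. Gini = 1 - 0.2559 = 0.7441, which rounds to 0.744.

0.744


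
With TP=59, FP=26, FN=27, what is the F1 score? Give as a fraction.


Precision = 59/85 = 59/85. Recall = 59/86 = 59/86. F1 = 2*P*R/(P+R) = 118/171.

118/171


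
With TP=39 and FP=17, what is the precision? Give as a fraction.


Precision = TP / (TP + FP) = 39 / 56 = 39/56.

39/56


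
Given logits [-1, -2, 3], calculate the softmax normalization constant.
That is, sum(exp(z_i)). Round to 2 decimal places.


Denom = e^-1=0.3679 + e^-2=0.1353 + e^3=20.0855. Sum = 20.5887, which rounds to 20.59.

20.59


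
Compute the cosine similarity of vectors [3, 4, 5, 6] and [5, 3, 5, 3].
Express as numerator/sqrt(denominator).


dot = 70. |a|^2 = 86, |b|^2 = 68. cos = 70/sqrt(5848).

70/sqrt(5848)


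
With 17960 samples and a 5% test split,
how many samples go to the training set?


Test set = 17960 * 5% = 898. Training set = 17960 - 898 = 17062.

17062


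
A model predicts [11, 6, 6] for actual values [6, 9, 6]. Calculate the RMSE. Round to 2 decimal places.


MSE = 11.3333. RMSE = sqrt(11.3333) = 3.37.

3.37


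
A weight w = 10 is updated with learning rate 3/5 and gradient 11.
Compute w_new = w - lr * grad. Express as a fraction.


w_new = 10 - 3/5 * 11 = 10 - 33/5 = 17/5.

17/5


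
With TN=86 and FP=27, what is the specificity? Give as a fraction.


Specificity = TN / (TN + FP) = 86 / 113 = 86/113.

86/113


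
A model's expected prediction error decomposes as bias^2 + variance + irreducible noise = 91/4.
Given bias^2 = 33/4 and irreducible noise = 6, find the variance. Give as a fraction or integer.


Total error = bias^2 + variance + irreducible noise. So variance = 91/4 - 33/4 - 6 = 17/2.

17/2


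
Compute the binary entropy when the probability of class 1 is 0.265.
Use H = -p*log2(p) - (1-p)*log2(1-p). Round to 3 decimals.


H = -0.265*log2(0.265) - 0.735*log2(0.735) = 0.834.

0.834


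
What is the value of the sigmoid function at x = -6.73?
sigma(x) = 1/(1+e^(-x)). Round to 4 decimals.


sigma(-6.73) = 1/(1+e^(6.73)) = 1/(1+837.147266) = 1/838.147266 = 0.0012.

0.0012


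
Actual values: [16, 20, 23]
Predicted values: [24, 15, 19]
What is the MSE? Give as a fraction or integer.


MSE = (1/3) * ((16-24)^2=64 + (20-15)^2=25 + (23-19)^2=16). Sum = 105. MSE = 35.

35


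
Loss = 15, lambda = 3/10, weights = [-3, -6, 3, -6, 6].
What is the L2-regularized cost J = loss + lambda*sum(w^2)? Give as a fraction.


L2 sq norm = sum(w^2) = 126. J = 15 + 3/10 * 126 = 264/5.

264/5


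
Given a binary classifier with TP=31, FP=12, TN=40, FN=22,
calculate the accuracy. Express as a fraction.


Accuracy = (TP + TN) / (TP + TN + FP + FN) = (31 + 40) / 105 = 71/105.

71/105


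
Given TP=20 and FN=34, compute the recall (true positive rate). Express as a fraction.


Recall = TP / (TP + FN) = 20 / 54 = 10/27.

10/27


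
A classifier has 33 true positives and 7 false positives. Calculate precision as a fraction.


Precision = TP / (TP + FP) = 33 / 40 = 33/40.

33/40


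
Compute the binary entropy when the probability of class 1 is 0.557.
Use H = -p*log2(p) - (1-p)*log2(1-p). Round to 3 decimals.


H = -0.557*log2(0.557) - 0.443*log2(0.443) = 0.991.

0.991


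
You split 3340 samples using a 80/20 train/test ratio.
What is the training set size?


Test set = 3340 * 20% = 668. Training set = 3340 - 668 = 2672.

2672


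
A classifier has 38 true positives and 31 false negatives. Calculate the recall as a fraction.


Recall = TP / (TP + FN) = 38 / 69 = 38/69.

38/69


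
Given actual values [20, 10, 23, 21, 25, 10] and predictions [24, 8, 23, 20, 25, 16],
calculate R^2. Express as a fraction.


Mean(y) = 109/6. SS_res = 57. SS_tot = 1289/6. R^2 = 1 - 57/(1289/6) = 947/1289.

947/1289


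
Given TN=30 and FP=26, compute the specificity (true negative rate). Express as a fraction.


Specificity = TN / (TN + FP) = 30 / 56 = 15/28.

15/28


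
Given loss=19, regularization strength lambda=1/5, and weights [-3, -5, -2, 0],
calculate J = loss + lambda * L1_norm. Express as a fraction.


L1 norm = sum(|w|) = 10. J = 19 + 1/5 * 10 = 21.

21


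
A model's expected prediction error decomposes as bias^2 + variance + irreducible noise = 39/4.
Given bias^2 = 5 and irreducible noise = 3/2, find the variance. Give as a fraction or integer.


Total error = bias^2 + variance + irreducible noise. So variance = 39/4 - 5 - 3/2 = 13/4.

13/4


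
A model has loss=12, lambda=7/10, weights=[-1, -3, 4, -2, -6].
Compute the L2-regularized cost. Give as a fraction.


L2 sq norm = sum(w^2) = 66. J = 12 + 7/10 * 66 = 291/5.

291/5


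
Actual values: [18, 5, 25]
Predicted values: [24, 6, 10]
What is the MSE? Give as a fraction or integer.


MSE = (1/3) * ((18-24)^2=36 + (5-6)^2=1 + (25-10)^2=225). Sum = 262. MSE = 262/3.

262/3


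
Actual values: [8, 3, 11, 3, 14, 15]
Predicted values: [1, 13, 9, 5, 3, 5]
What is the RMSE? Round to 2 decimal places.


MSE = 63.0000. RMSE = sqrt(63.0000) = 7.94.

7.94


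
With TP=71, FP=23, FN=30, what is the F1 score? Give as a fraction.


Precision = 71/94 = 71/94. Recall = 71/101 = 71/101. F1 = 2*P*R/(P+R) = 142/195.

142/195


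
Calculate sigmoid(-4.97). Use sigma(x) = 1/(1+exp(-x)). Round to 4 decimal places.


sigma(-4.97) = 1/(1+e^(4.97)) = 1/(1+144.026887) = 1/145.026887 = 0.0069.

0.0069


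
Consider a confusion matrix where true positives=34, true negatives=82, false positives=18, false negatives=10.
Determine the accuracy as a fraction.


Accuracy = (TP + TN) / (TP + TN + FP + FN) = (34 + 82) / 144 = 29/36.

29/36
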